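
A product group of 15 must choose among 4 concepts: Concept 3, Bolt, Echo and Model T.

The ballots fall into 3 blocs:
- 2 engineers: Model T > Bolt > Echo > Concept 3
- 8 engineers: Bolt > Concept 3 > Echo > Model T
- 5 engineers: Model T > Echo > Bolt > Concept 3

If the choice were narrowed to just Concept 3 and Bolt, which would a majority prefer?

No ballot ranks Concept 3 above Bolt: 0.
Ballots ranking Bolt above Concept 3: 15 − 0 = 15.
Bolt wins the head-to-head 15–0.

Bolt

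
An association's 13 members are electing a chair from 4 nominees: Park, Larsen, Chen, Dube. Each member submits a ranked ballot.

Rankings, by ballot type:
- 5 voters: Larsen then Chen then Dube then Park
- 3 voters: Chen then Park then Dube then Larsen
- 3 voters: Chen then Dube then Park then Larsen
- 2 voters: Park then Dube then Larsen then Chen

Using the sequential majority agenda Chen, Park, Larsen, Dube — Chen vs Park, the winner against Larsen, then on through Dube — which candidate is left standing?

Round 1: Chen vs Park — 11–2, Chen advances.
Round 2: Chen vs Larsen — 6–7, Larsen advances.
Round 3: Larsen vs Dube — 5–8, Dube advances.
The agenda winner is Dube.

Dube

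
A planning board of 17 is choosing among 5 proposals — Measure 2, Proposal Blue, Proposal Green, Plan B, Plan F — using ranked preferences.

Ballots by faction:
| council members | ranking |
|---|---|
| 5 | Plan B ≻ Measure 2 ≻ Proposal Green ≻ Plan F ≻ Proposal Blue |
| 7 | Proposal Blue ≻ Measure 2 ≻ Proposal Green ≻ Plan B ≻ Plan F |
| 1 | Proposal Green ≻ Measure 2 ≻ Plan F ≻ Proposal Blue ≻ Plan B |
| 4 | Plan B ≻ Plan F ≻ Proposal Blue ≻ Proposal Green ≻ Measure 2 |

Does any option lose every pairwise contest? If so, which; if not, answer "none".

none

Pairwise majorities:
Measure 2 vs Proposal Blue: Proposal Blue wins 11–6.
Measure 2 vs Proposal Green: Measure 2 preferred on 5+7 = 12 ballots; Measure 2 wins 12–5.
Measure 2 vs Plan B: Plan B wins 9–8.
Measure 2 vs Plan F: Measure 2, 13–4.
Proposal Blue vs Proposal Green: Proposal Blue wins 11–6.
Proposal Blue vs Plan B: Proposal Blue preferred on 7+1 = 8 ballots; Plan B wins 9–8.
Proposal Blue–Plan F: Plan F 10–7.
Proposal Green vs Plan B: Plan B wins 9–8.
Proposal Green–Plan F: Proposal Green 13–4.
Plan B–Plan F: Plan B 16–1.
No option is winless: Measure 2 beats Proposal Green; Proposal Blue beats Measure 2; Proposal Green beats Plan F; Plan B beats Measure 2; Plan F beats Proposal Blue. There is no Condorcet loser.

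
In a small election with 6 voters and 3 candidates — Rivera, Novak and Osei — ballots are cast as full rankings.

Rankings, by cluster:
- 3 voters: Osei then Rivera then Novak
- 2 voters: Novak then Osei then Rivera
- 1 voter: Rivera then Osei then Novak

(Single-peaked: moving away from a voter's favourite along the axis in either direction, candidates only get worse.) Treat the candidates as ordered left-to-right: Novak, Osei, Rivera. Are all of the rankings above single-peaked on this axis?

Axis positions: Novak=1, Osei=2, Rivera=3.
Cluster 1 (peak Osei at position 2): ranking walks positions 2-3-1, expanding outward from the peak — single-peaked.
Cluster 2 (peak Novak at position 1): ranking walks positions 1-2-3, expanding outward from the peak — single-peaked.
Cluster 3 (peak Rivera at position 3): ranking walks positions 3-2-1, expanding outward from the peak — single-peaked.
Every ranking is single-peaked on this axis.

yes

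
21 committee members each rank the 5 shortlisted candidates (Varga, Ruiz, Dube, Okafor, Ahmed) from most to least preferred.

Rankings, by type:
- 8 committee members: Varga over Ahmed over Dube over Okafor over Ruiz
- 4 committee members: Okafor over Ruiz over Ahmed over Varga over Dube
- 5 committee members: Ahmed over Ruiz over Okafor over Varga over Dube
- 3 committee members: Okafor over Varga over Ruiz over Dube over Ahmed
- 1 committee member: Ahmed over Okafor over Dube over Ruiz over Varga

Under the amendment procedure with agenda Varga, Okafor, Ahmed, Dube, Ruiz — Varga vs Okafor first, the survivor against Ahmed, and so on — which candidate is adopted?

Round 1: Varga vs Okafor — 8–13, Okafor advances.
Round 2: Okafor vs Ahmed — 7–14, Ahmed advances.
Round 3: Ahmed vs Dube — 18–3, Ahmed advances.
Round 4: Ahmed vs Ruiz — 14–7, Ahmed advances.
Ahmed survives the agenda.

Ahmed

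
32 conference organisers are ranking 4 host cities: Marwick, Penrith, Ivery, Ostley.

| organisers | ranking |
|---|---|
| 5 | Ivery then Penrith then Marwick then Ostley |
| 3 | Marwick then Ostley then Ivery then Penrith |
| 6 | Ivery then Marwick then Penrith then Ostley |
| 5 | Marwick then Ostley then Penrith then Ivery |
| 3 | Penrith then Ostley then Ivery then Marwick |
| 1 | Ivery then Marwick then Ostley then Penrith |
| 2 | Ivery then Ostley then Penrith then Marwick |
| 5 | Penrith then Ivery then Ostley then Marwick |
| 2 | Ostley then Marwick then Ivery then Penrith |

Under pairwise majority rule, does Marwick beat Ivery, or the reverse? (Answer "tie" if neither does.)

Ivery

Ballots ranking Marwick above Ivery: 3 + 5 + 2 = 10.
Ballots ranking Ivery above Marwick: 32 − 10 = 22.
Ivery wins the head-to-head 22–10.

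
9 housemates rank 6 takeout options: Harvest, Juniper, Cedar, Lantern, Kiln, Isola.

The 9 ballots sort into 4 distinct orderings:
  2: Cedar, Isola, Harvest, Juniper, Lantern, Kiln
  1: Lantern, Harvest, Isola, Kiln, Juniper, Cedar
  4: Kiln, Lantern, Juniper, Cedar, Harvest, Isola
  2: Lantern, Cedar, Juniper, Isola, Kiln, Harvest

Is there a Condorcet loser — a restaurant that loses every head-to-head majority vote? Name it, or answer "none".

Head-to-head results (9 friends):
Harvest vs Juniper: Juniper wins 6–3.
Harvest vs Cedar: 1 to 8, Cedar.
Harvest vs Lantern: Harvest is ranked higher on 2 ballots, Lantern on 7. Lantern wins 7–2.
Harvest vs Kiln: Kiln, 6–3.
Harvest vs Isola: Harvest wins 5–4.
Juniper vs Cedar: Juniper is ranked higher on 1+4 = 5 ballots, Cedar on 4. Juniper wins 5–4.
Juniper vs Lantern: Lantern, 7–2.
Juniper vs Kiln: Kiln wins 5–4.
Juniper vs Isola: Juniper preferred on 4+2 = 6 ballots; Juniper wins 6–3.
Cedar vs Lantern: Lantern wins 7–2.
Cedar vs Kiln: 4 to 5, Kiln.
Cedar vs Isola: Cedar, 8–1.
Lantern vs Kiln: 2+1+2 = 5 for Lantern, 4 for Kiln — Lantern by 5–4.
Lantern vs Isola: Lantern, 7–2.
Kiln vs Isola: Isola, 5–4.
Each restaurant has at least one pairwise win (Harvest beats Isola; Juniper beats Harvest; Cedar beats Harvest; Lantern beats Harvest; Kiln beats Harvest; Isola beats Kiln) — no Condorcet loser.

none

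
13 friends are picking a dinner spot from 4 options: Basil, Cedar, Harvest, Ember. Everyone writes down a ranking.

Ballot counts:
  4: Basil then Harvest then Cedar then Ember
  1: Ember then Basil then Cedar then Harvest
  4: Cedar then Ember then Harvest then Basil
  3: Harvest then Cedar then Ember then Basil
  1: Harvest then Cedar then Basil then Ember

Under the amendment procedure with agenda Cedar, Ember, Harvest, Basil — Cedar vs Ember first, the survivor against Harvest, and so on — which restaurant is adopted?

Harvest

Round 1: Cedar vs Ember — 12–1, Cedar advances.
Round 2: Cedar vs Harvest — 5–8, Harvest advances.
Round 3: Harvest vs Basil — 8–5, Harvest advances.
Harvest survives the agenda.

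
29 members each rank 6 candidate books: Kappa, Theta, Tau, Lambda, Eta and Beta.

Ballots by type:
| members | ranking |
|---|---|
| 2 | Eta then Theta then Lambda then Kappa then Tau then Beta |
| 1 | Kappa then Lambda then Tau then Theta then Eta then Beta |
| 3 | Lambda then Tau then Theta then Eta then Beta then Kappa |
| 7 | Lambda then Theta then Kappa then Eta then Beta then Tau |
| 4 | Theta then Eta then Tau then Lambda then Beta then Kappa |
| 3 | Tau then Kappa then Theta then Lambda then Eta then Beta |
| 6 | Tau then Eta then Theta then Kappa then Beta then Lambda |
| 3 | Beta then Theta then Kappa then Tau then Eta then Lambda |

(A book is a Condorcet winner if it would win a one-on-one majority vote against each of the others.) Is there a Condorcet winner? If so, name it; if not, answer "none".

Theta

Head-to-head results (29 members):
Kappa–Theta: Theta 25–4.
Kappa vs Tau: Tau, 16–13.
Kappa–Lambda: Lambda 16–13.
Kappa vs Eta: Eta, 15–14.
Kappa vs Beta: Kappa wins 19–10.
Theta–Tau: Theta 16–13.
Theta–Lambda: Theta 18–11.
Theta vs Eta: Theta, 21–8.
Theta–Beta: Theta 26–3.
Tau vs Lambda: Tau, 16–13.
Tau–Eta: Tau 16–13.
Tau–Beta: Tau 19–10.
Lambda vs Eta: Eta, 15–14.
Lambda–Beta: Lambda 20–9.
Eta vs Beta: Eta wins 26–3.
Theta beats each of Kappa, Tau, Lambda, Eta, Beta — Theta is the Condorcet winner.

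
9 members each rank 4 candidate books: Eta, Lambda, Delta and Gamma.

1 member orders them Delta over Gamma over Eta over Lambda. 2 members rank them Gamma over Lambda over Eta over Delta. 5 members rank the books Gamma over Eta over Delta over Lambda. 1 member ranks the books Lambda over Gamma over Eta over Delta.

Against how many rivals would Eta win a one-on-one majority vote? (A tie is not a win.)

2

Eta against each rival (9 members):
Eta vs Lambda: Eta, 6–3.
Eta vs Delta: Eta, 8–1.
Eta vs Gamma: Gamma, 9–0.
Eta beats Lambda, Delta; loses to Gamma — 2 pairwise wins.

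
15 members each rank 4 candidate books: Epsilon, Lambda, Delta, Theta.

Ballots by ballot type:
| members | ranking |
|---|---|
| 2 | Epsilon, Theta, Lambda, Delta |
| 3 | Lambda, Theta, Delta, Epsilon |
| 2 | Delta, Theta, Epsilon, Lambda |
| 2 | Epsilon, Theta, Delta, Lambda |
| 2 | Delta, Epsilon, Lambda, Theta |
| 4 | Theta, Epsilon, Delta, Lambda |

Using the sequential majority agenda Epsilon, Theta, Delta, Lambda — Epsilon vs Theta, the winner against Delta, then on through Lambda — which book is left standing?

Round 1: Epsilon vs Theta — 6–9, Theta advances.
Round 2: Theta vs Delta — 11–4, Theta advances.
Round 3: Theta vs Lambda — 10–5, Theta advances.
The agenda winner is Theta.

Theta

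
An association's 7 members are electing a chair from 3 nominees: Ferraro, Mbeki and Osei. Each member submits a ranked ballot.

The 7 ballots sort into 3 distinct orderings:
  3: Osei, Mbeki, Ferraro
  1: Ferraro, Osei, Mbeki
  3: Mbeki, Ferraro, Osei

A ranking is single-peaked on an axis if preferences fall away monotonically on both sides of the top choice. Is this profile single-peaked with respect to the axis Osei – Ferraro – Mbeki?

no

Axis positions: Osei=1, Ferraro=2, Mbeki=3.
Faction 1: ranking walks positions 1-3-2; Mbeki is ranked above Ferraro even though Ferraro lies between Mbeki and the peak Osei on the axis — preferences dip and rise again. Not single-peaked.
Faction 2 (peak Ferraro at position 2): ranking walks positions 2-1-3, expanding outward from the peak — single-peaked.
Faction 3 (peak Mbeki at position 3): ranking walks positions 3-2-1, expanding outward from the peak — single-peaked.
Faction 1 violates single-peakedness, so the profile is not single-peaked on this axis.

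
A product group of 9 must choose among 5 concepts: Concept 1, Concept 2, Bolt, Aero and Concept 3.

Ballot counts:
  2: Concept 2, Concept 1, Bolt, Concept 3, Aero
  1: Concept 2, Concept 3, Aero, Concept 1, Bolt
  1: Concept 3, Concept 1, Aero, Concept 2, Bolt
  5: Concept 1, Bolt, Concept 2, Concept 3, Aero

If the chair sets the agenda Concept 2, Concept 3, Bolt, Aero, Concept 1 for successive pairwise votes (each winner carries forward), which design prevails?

Concept 1

Round 1: Concept 2 vs Concept 3 — 8–1, Concept 2 advances.
Round 2: Concept 2 vs Bolt — 4–5, Bolt advances.
Round 3: Bolt vs Aero — 7–2, Bolt advances.
Round 4: Bolt vs Concept 1 — 0–9, Concept 1 advances.
Concept 1 survives the agenda.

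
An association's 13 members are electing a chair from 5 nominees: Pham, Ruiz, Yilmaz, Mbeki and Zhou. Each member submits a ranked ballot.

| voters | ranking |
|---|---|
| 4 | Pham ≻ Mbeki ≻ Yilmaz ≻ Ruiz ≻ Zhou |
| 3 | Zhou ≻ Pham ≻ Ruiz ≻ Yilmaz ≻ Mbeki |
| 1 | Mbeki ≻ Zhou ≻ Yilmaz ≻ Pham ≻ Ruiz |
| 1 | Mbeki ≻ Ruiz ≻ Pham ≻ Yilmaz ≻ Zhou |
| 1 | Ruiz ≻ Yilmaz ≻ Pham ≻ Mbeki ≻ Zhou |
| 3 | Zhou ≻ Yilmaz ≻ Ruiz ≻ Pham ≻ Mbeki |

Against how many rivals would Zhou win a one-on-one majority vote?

Zhou against each rival (13 voters):
Zhou vs Pham: 7 to 6, Zhou.
Zhou vs Ruiz: Zhou, 7–6.
Zhou vs Yilmaz: 7 to 6, Zhou.
Zhou vs Mbeki: 3+3 = 6 for Zhou, 7 for Mbeki — Mbeki by 7–6.
Zhou beats Pham, Ruiz, Yilmaz; loses to Mbeki — 3 pairwise wins.

3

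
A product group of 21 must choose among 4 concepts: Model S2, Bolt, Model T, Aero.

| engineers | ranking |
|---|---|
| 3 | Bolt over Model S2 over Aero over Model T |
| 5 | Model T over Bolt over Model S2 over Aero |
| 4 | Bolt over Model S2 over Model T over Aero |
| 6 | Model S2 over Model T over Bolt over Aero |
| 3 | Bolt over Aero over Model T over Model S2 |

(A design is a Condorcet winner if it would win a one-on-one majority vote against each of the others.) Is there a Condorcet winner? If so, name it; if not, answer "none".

none

Check each pair by majority over 21 ballots:
Model S2–Bolt: Bolt 15–6.
Model S2–Model T: Model S2 13–8.
Model S2 vs Aero: Model S2 wins 18–3.
Bolt vs Model T: Model T, 11–10.
Bolt vs Aero: Bolt, 21–0.
Model T–Aero: Model T 15–6.
Every design loses at least once (Model S2 loses to Bolt; Bolt loses to Model T; Model T loses to Model S2; Aero loses to Model S2). The majority relation contains the cycle Model S2 > Model T > Bolt > Model S2, so there is no Condorcet winner.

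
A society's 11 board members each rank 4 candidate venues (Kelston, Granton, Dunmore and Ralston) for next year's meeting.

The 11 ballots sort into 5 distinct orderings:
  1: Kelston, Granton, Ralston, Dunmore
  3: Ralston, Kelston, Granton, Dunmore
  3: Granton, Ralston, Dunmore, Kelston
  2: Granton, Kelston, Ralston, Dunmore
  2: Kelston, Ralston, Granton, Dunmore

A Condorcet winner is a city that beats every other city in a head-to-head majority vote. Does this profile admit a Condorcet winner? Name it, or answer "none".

none

Pairwise majorities:
Kelston vs Granton: Kelston wins 6–5.
Kelston–Dunmore: Kelston 8–3.
Kelston vs Ralston: Ralston, 6–5.
Granton vs Dunmore: Granton, 11–0.
Granton–Ralston: Granton 6–5.
Dunmore vs Ralston: Ralston wins 11–0.
No city is unbeaten: Kelston loses to Ralston; Granton loses to Kelston; Dunmore loses to Kelston; Ralston loses to Granton. In particular Kelston > Granton > Ralston > Kelston is a majority cycle — no Condorcet winner exists.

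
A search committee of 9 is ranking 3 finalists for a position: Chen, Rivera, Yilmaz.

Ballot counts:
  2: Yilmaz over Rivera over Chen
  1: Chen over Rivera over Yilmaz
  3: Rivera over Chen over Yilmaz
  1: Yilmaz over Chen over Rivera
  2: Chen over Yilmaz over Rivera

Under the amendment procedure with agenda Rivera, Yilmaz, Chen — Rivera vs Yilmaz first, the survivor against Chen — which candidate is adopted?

Round 1: Rivera vs Yilmaz — 4–5, Yilmaz advances.
Round 2: Yilmaz vs Chen — 3–6, Chen advances.
The agenda winner is Chen.

Chen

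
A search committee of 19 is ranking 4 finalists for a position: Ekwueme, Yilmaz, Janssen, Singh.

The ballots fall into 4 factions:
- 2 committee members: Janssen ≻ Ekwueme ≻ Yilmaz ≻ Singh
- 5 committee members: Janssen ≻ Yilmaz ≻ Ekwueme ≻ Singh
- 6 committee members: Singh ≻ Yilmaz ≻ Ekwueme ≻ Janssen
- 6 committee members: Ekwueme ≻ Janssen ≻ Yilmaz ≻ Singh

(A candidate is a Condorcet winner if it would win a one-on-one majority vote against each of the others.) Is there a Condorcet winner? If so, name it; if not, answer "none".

Check each pair by majority over 19 ballots:
Ekwueme vs Yilmaz: Yilmaz, 11–8.
Ekwueme–Janssen: Ekwueme 12–7.
Ekwueme–Singh: Ekwueme 13–6.
Yilmaz vs Janssen: Janssen, 13–6.
Yilmaz–Singh: Yilmaz 13–6.
Janssen vs Singh: Janssen, 13–6.
Each candidate drops at least one matchup (Ekwueme loses to Yilmaz; Yilmaz loses to Janssen; Janssen loses to Ekwueme; Singh loses to Ekwueme); the cycle Ekwueme → Janssen → Yilmaz → Ekwueme rules out a Condorcet winner.

none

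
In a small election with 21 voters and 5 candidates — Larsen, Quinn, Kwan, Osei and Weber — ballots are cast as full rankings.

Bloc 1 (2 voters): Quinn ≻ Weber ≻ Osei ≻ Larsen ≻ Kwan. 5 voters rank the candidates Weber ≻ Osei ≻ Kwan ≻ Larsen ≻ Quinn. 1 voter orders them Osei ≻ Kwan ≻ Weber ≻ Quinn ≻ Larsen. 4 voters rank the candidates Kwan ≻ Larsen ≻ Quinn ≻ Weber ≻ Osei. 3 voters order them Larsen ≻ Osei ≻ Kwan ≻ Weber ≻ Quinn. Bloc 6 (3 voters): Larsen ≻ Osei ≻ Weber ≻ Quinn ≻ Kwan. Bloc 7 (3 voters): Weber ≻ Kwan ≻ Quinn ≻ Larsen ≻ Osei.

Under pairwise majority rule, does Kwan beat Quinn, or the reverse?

Kwan

Ballots ranking Kwan above Quinn: 5 + 1 + 4 + 3 + 3 = 16.
Ballots ranking Quinn above Kwan: 21 − 16 = 5.
Kwan wins the head-to-head 16–5.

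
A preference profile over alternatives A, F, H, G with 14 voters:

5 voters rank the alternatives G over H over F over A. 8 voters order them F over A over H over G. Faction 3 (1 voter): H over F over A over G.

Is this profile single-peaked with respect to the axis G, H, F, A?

Axis positions: G=1, H=2, F=3, A=4.
Faction 1 (peak G at position 1): ranking walks positions 1-2-3-4, expanding outward from the peak — single-peaked.
Faction 2 (peak F at position 3): ranking walks positions 3-4-2-1, expanding outward from the peak — single-peaked.
Faction 3 (peak H at position 2): ranking walks positions 2-3-4-1, expanding outward from the peak — single-peaked.
Every ranking is single-peaked on this axis.

yes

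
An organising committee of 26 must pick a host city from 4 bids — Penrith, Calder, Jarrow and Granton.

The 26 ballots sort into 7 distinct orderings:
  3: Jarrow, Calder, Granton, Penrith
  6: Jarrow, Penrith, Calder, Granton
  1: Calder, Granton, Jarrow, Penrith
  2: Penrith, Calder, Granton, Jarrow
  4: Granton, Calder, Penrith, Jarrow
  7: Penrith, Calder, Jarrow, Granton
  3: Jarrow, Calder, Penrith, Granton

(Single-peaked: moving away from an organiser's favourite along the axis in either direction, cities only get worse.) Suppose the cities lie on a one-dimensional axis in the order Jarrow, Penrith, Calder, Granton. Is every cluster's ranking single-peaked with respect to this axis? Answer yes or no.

Axis positions: Jarrow=1, Penrith=2, Calder=3, Granton=4.
Cluster 1: ranking walks positions 1-3-4-2; Calder is ranked above Penrith even though Penrith lies between Calder and the peak Jarrow on the axis — preferences dip and rise again. Not single-peaked.
Cluster 2 (peak Jarrow at position 1): ranking walks positions 1-2-3-4, expanding outward from the peak — single-peaked.
Cluster 3: ranking walks positions 3-4-1-2; Jarrow is ranked above Penrith even though Penrith lies between Jarrow and the peak Calder on the axis — preferences dip and rise again. Not single-peaked.
Cluster 4 (peak Penrith at position 2): ranking walks positions 2-3-4-1, expanding outward from the peak — single-peaked.
Cluster 5 (peak Granton at position 4): ranking walks positions 4-3-2-1, expanding outward from the peak — single-peaked.
Cluster 6 (peak Penrith at position 2): ranking walks positions 2-3-1-4, expanding outward from the peak — single-peaked.
Cluster 7: ranking walks positions 1-3-2-4; Calder is ranked above Penrith even though Penrith lies between Calder and the peak Jarrow on the axis — preferences dip and rise again. Not single-peaked.
Cluster 1 violates single-peakedness, so the profile is not single-peaked on this axis.

no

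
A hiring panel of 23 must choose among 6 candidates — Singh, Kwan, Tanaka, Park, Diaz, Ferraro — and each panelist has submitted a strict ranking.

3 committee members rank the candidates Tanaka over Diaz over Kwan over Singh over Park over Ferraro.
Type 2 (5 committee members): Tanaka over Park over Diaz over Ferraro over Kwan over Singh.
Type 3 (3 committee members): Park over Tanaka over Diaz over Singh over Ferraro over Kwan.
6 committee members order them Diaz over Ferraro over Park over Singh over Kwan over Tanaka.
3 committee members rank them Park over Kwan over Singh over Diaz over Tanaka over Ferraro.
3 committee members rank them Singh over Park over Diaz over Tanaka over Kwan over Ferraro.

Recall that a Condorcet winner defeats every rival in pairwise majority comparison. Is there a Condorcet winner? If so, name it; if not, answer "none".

Park

Head-to-head results (23 committee members):
Singh vs Kwan: Singh wins 12–11.
Singh vs Tanaka: Singh is ranked higher on 6+3+3 = 12 ballots, Tanaka on 11. Singh wins 12–11.
Singh vs Park: Singh is ranked higher on 3+3 = 6 ballots, Park on 17. Park wins 17–6.
Singh vs Diaz: Singh is ranked higher on 3+3 = 6 ballots, Diaz on 17. Diaz wins 17–6.
Singh vs Ferraro: Singh preferred on 3+3+3+3 = 12 ballots; Singh wins 12–11.
Kwan vs Tanaka: Tanaka wins 14–9.
Kwan vs Park: 3 for Kwan, 20 for Park — Park by 20–3.
Kwan vs Diaz: 3 for Kwan, 20 for Diaz — Diaz by 20–3.
Kwan vs Ferraro: 9 to 14, Ferraro.
Tanaka vs Park: Park wins 15–8.
Tanaka vs Diaz: Diaz, 12–11.
Tanaka vs Ferraro: Tanaka, 17–6.
Park vs Diaz: Park, 14–9.
Park vs Ferraro: Park wins 17–6.
Diaz vs Ferraro: Diaz wins 23–0.
Only Park has no losses; Park is the Condorcet winner.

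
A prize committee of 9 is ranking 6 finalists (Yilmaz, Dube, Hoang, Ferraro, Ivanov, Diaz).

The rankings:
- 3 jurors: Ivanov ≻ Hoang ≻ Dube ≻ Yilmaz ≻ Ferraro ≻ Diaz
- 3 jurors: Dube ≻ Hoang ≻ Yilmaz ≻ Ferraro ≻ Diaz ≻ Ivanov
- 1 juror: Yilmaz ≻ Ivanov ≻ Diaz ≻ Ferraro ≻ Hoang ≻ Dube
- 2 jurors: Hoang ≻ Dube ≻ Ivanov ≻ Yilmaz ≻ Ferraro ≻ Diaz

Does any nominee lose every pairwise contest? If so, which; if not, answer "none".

Diaz

Head-to-head results (9 jurors):
Yilmaz vs Dube: Yilmaz preferred on 1 ballot; Dube wins 8–1.
Yilmaz vs Hoang: Hoang, 8–1.
Yilmaz vs Ferraro: Yilmaz wins 9–0.
Yilmaz vs Ivanov: Ivanov, 5–4.
Yilmaz vs Diaz: Yilmaz wins 9–0.
Dube vs Hoang: Hoang wins 6–3.
Dube vs Ferraro: 8 to 1, Dube.
Dube vs Ivanov: Dube preferred on 3+2 = 5 ballots; Dube wins 5–4.
Dube vs Diaz: Dube, 8–1.
Hoang vs Ferraro: 8 to 1, Hoang.
Hoang vs Ivanov: Hoang wins 5–4.
Hoang–Diaz: Hoang 8–1.
Ferraro vs Ivanov: 3 to 6, Ivanov.
Ferraro vs Diaz: Ferraro, 8–1.
Ivanov vs Diaz: Ivanov is ranked higher on 3+1+2 = 6 ballots, Diaz on 3. Ivanov wins 6–3.
Only Diaz has no wins; Diaz is the Condorcet loser.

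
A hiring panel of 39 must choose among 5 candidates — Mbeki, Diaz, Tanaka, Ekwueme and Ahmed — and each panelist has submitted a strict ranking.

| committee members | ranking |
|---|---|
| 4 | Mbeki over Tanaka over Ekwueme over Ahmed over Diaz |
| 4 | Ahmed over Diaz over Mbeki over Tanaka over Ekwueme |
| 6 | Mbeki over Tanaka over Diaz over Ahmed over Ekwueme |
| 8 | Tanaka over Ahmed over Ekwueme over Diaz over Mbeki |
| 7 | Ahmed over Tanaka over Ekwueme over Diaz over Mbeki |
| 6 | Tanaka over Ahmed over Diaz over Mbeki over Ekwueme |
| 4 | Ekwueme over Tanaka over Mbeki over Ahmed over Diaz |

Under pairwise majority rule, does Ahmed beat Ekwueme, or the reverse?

Ballots ranking Ahmed above Ekwueme: 4 + 6 + 8 + 7 + 6 = 31.
Ballots ranking Ekwueme above Ahmed: 39 − 31 = 8.
Ahmed wins the head-to-head 31–8.

Ahmed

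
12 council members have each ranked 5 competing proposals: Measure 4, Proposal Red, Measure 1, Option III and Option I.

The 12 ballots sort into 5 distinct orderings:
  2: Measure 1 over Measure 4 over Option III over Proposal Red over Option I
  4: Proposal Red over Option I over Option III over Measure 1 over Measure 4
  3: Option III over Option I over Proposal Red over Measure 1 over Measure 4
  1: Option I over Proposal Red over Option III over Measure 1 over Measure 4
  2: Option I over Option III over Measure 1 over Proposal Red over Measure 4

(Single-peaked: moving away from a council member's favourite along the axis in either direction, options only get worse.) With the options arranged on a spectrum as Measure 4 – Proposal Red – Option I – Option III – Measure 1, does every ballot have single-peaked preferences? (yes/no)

no

Axis positions: Measure 4=1, Proposal Red=2, Option I=3, Option III=4, Measure 1=5.
Group 1: ranking walks positions 5-1-4-2-3; Measure 4 is ranked above Option III even though Option III lies between Measure 4 and the peak Measure 1 on the axis — preferences dip and rise again. Not single-peaked.
Group 2 (peak Proposal Red at position 2): ranking walks positions 2-3-4-5-1, expanding outward from the peak — single-peaked.
Group 3 (peak Option III at position 4): ranking walks positions 4-3-2-5-1, expanding outward from the peak — single-peaked.
Group 4 (peak Option I at position 3): ranking walks positions 3-2-4-5-1, expanding outward from the peak — single-peaked.
Group 5 (peak Option I at position 3): ranking walks positions 3-4-5-2-1, expanding outward from the peak — single-peaked.
Group 1 violates single-peakedness, so the profile is not single-peaked on this axis.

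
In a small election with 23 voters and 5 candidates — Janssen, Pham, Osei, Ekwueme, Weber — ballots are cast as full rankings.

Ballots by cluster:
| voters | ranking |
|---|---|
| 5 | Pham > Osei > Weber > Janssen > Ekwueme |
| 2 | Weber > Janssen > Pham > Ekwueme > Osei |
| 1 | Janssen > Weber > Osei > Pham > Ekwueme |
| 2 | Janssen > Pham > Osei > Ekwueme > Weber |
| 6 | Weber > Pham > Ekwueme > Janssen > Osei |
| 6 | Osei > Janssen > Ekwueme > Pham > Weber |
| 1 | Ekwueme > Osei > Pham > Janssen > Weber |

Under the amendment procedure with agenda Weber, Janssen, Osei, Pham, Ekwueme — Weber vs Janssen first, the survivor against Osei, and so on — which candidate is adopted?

Pham

Round 1: Weber vs Janssen — 13–10, Weber advances.
Round 2: Weber vs Osei — 9–14, Osei advances.
Round 3: Osei vs Pham — 8–15, Pham advances.
Round 4: Pham vs Ekwueme — 16–7, Pham advances.
Pham survives the agenda.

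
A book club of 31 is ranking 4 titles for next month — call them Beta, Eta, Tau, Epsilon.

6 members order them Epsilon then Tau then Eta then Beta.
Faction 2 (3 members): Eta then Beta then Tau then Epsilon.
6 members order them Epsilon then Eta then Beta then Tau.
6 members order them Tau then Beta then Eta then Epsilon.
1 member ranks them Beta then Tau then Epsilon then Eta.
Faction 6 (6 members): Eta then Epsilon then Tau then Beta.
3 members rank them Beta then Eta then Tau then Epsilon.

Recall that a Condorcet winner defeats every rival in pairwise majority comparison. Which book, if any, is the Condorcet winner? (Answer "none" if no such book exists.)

Eta

Check each pair by majority over 31 ballots:
Beta–Eta: Eta 21–10.
Beta–Tau: Tau 18–13.
Beta–Epsilon: Epsilon 18–13.
Eta vs Tau: 3+6+6+3 = 18 for Eta, 13 for Tau — Eta by 18–13.
Eta vs Epsilon: Eta is ranked higher on 3+6+6+3 = 18 ballots, Epsilon on 13. Eta wins 18–13.
Tau–Epsilon: Epsilon 18–13.
Eta defeats every rival head-to-head and is the Condorcet winner.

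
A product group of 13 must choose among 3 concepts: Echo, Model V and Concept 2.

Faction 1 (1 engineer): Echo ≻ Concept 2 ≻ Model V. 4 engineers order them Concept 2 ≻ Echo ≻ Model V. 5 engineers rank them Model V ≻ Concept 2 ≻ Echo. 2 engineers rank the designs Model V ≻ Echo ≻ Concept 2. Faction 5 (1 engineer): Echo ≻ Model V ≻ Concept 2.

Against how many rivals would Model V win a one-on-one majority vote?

Model V against each rival (13 engineers):
Model V vs Echo: Model V preferred on 5+2 = 7 ballots; Model V wins 7–6.
Model V–Concept 2: Model V 8–5.
Model V beats Echo, Concept 2 — 2 pairwise wins.

2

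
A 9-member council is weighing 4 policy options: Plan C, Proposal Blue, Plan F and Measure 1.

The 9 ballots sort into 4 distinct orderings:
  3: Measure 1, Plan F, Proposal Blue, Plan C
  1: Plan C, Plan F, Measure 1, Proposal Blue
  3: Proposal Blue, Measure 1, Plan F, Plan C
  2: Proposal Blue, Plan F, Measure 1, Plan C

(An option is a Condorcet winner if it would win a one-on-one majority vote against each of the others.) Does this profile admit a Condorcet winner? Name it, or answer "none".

Pairwise majorities:
Plan C vs Proposal Blue: Proposal Blue, 8–1.
Plan C–Plan F: Plan F 8–1.
Plan C vs Measure 1: Measure 1 wins 8–1.
Proposal Blue vs Plan F: Proposal Blue preferred on 3+2 = 5 ballots; Proposal Blue wins 5–4.
Proposal Blue vs Measure 1: 3+2 = 5 for Proposal Blue, 4 for Measure 1 — Proposal Blue by 5–4.
Plan F–Measure 1: Measure 1 6–3.
Proposal Blue defeats every rival head-to-head and is the Condorcet winner.

Proposal Blue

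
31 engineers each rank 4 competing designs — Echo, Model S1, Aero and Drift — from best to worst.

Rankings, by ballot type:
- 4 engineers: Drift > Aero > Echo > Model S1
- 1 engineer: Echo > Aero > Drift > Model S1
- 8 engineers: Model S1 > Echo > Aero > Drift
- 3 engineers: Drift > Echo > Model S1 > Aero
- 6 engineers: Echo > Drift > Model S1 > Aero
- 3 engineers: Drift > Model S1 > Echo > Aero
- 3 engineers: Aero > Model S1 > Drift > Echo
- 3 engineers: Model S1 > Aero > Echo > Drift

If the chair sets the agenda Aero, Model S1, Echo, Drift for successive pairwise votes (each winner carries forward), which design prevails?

Drift

Round 1: Aero vs Model S1 — 8–23, Model S1 advances.
Round 2: Model S1 vs Echo — 17–14, Model S1 advances.
Round 3: Model S1 vs Drift — 14–17, Drift advances.
The agenda winner is Drift.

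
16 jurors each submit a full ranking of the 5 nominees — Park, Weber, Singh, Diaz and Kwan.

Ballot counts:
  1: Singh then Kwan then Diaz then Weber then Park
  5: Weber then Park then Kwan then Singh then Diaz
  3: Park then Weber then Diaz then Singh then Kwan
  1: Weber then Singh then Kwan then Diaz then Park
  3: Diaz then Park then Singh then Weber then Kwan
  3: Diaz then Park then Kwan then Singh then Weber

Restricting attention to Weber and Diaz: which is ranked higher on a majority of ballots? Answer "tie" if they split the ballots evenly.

Weber

Ballots ranking Weber above Diaz: 5 + 3 + 1 = 9.
Ballots ranking Diaz above Weber: 16 − 9 = 7.
Weber wins the head-to-head 9–7.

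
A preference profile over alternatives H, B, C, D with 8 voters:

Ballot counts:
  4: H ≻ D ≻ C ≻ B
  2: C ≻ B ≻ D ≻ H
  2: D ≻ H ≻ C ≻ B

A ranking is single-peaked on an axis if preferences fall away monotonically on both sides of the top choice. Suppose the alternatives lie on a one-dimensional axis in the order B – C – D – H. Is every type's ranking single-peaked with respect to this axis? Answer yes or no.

yes

Axis positions: B=1, C=2, D=3, H=4.
Type 1 (peak H at position 4): ranking walks positions 4-3-2-1, expanding outward from the peak — single-peaked.
Type 2 (peak C at position 2): ranking walks positions 2-1-3-4, expanding outward from the peak — single-peaked.
Type 3 (peak D at position 3): ranking walks positions 3-4-2-1, expanding outward from the peak — single-peaked.
Every ranking is single-peaked on this axis.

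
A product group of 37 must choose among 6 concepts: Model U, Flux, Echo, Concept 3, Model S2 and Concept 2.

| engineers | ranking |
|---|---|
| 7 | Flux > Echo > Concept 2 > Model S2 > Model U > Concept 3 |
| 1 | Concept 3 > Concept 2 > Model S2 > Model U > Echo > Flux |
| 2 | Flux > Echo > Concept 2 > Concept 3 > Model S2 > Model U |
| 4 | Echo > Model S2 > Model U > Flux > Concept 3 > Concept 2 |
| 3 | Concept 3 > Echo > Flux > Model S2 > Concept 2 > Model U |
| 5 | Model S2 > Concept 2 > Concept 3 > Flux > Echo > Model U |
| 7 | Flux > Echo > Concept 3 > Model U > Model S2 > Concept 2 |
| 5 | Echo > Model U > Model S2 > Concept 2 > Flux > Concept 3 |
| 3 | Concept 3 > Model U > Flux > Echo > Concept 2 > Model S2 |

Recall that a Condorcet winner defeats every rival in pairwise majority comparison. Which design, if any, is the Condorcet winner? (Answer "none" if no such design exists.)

Check each pair by majority over 37 ballots:
Model U vs Flux: Flux wins 24–13.
Model U vs Echo: Echo, 33–4.
Model U–Concept 3: Concept 3 21–16.
Model U–Model S2: Model S2 22–15.
Model U vs Concept 2: Model U wins 19–18.
Flux vs Echo: Flux wins 24–13.
Flux–Concept 3: Flux 25–12.
Flux–Model S2: Flux 22–15.
Flux vs Concept 2: Flux wins 26–11.
Echo vs Concept 3: Echo wins 25–12.
Echo–Model S2: Echo 31–6.
Echo vs Concept 2: Echo, 31–6.
Concept 3 vs Model S2: Model S2, 21–16.
Concept 3 vs Concept 2: Concept 2 wins 19–18.
Model S2–Concept 2: Model S2 24–13.
Flux beats each of Model U, Echo, Concept 3, Model S2, Concept 2 — Flux is the Condorcet winner.

Flux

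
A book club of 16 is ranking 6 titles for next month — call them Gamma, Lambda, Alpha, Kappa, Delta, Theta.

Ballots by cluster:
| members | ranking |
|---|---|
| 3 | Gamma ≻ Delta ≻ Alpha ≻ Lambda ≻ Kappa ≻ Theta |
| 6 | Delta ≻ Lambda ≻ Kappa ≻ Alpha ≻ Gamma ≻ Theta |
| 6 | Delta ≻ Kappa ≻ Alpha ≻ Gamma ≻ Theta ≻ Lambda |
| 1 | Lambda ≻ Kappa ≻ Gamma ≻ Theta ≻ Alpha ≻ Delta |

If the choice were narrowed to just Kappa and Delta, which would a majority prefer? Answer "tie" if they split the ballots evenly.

Ballots ranking Kappa above Delta: 1.
Ballots ranking Delta above Kappa: 16 − 1 = 15.
Delta wins the head-to-head 15–1.

Delta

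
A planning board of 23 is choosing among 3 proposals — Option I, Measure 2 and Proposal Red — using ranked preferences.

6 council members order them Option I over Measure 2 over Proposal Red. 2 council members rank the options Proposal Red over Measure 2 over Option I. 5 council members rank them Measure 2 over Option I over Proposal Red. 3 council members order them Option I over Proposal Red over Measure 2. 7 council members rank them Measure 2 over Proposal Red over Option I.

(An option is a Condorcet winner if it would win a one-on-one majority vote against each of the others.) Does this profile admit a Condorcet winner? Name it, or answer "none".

Check each pair by majority over 23 ballots:
Option I vs Measure 2: Option I preferred on 6+3 = 9 ballots; Measure 2 wins 14–9.
Option I vs Proposal Red: Option I preferred on 6+5+3 = 14 ballots; Option I wins 14–9.
Measure 2 vs Proposal Red: 18 to 5, Measure 2.
Measure 2 defeats every rival head-to-head and is the Condorcet winner.

Measure 2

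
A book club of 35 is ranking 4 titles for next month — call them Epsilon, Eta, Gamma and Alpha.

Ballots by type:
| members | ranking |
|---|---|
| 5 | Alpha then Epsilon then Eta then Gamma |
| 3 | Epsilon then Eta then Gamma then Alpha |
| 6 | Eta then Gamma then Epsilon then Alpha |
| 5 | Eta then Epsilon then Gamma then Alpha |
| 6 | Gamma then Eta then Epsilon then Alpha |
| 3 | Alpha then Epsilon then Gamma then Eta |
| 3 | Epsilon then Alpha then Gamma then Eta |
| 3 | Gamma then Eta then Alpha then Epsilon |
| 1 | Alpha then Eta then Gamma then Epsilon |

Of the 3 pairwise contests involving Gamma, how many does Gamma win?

Gamma against each rival (35 members):
Gamma vs Epsilon: 16 to 19, Epsilon.
Gamma vs Eta: 6+3+3+3 = 15 for Gamma, 20 for Eta — Eta by 20–15.
Gamma vs Alpha: Gamma preferred on 3+6+5+6+3 = 23 ballots; Gamma wins 23–12.
Gamma beats Alpha; loses to Epsilon, Eta — 1 pairwise win.

1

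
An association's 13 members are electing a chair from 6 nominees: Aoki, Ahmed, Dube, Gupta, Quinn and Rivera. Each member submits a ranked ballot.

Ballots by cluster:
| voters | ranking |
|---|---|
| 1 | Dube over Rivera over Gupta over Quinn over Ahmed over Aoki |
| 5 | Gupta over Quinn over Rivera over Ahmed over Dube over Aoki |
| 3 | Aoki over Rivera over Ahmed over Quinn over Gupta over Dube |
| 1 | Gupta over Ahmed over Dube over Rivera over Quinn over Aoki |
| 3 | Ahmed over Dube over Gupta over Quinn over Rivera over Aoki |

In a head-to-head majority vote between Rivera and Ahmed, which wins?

Ballots ranking Rivera above Ahmed: 1 + 5 + 3 = 9.
Ballots ranking Ahmed above Rivera: 13 − 9 = 4.
Rivera wins the head-to-head 9–4.

Rivera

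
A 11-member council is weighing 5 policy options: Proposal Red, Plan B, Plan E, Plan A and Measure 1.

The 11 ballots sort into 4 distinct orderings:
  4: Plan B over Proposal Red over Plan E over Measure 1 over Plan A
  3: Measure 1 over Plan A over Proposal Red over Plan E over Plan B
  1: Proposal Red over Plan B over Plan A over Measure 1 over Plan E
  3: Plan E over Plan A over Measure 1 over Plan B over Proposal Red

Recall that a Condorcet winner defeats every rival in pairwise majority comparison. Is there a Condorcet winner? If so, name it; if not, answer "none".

Head-to-head results (11 council members):
Proposal Red vs Plan B: Proposal Red is ranked higher on 3+1 = 4 ballots, Plan B on 7. Plan B wins 7–4.
Proposal Red vs Plan E: Proposal Red is ranked higher on 4+3+1 = 8 ballots, Plan E on 3. Proposal Red wins 8–3.
Proposal Red vs Plan A: Proposal Red preferred on 4+1 = 5 ballots; Plan A wins 6–5.
Proposal Red vs Measure 1: Proposal Red is ranked higher on 4+1 = 5 ballots, Measure 1 on 6. Measure 1 wins 6–5.
Plan B vs Plan E: Plan B preferred on 4+1 = 5 ballots; Plan E wins 6–5.
Plan B vs Plan A: Plan B is ranked higher on 4+1 = 5 ballots, Plan A on 6. Plan A wins 6–5.
Plan B vs Measure 1: 5 to 6, Measure 1.
Plan E vs Plan A: Plan E preferred on 4+3 = 7 ballots; Plan E wins 7–4.
Plan E vs Measure 1: 4+3 = 7 for Plan E, 4 for Measure 1 — Plan E by 7–4.
Plan A vs Measure 1: Plan A preferred on 1+3 = 4 ballots; Measure 1 wins 7–4.
No option is unbeaten: Proposal Red loses to Plan B; Plan B loses to Plan E; Plan E loses to Proposal Red; Plan A loses to Plan E; Measure 1 loses to Plan E. In particular Proposal Red → Plan E → Plan B → Proposal Red is a majority cycle — no Condorcet winner exists.

none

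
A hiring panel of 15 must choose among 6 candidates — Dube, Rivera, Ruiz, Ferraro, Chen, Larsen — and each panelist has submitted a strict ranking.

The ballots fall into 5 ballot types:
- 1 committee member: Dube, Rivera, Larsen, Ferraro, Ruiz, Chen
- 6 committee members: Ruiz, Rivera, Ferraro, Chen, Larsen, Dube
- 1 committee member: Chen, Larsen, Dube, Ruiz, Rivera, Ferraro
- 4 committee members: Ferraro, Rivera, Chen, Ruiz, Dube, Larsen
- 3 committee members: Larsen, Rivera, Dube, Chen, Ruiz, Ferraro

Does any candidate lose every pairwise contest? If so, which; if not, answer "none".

Dube

Head-to-head results (15 committee members):
Dube vs Rivera: Rivera wins 13–2.
Dube vs Ruiz: Ruiz wins 10–5.
Dube vs Ferraro: Dube is ranked higher on 1+1+3 = 5 ballots, Ferraro on 10. Ferraro wins 10–5.
Dube vs Chen: Dube preferred on 1+3 = 4 ballots; Chen wins 11–4.
Dube vs Larsen: Larsen wins 10–5.
Rivera vs Ruiz: Rivera wins 8–7.
Rivera vs Ferraro: Rivera preferred on 1+6+1+3 = 11 ballots; Rivera wins 11–4.
Rivera vs Chen: Rivera, 14–1.
Rivera vs Larsen: Rivera is ranked higher on 1+6+4 = 11 ballots, Larsen on 4. Rivera wins 11–4.
Ruiz vs Ferraro: Ruiz, 10–5.
Ruiz–Chen: Chen 8–7.
Ruiz vs Larsen: 6+4 = 10 for Ruiz, 5 for Larsen — Ruiz by 10–5.
Ferraro vs Chen: Ferraro preferred on 1+6+4 = 11 ballots; Ferraro wins 11–4.
Ferraro vs Larsen: Ferraro is ranked higher on 6+4 = 10 ballots, Larsen on 5. Ferraro wins 10–5.
Chen vs Larsen: 11 to 4, Chen.
Dube loses to every other candidate — it is the Condorcet loser.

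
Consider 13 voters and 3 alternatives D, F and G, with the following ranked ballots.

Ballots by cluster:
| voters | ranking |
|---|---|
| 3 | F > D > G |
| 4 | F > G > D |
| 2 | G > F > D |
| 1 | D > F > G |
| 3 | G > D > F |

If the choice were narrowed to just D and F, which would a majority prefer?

Ballots ranking D above F: 1 + 3 = 4.
Ballots ranking F above D: 13 − 4 = 9.
F wins the head-to-head 9–4.

F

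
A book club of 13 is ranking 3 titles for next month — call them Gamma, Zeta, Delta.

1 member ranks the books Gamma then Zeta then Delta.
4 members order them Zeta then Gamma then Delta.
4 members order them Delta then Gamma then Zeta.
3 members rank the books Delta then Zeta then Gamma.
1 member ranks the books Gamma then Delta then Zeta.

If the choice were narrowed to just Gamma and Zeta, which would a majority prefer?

Ballots ranking Gamma above Zeta: 1 + 4 + 1 = 6.
Ballots ranking Zeta above Gamma: 13 − 6 = 7.
Zeta wins the head-to-head 7–6.

Zeta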